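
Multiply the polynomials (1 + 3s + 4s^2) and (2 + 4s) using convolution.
Ascending coefficients: a = [1, 3, 4], b = [2, 4]. c[0] = 1×2 = 2; c[1] = 1×4 + 3×2 = 10; c[2] = 3×4 + 4×2 = 20; c[3] = 4×4 = 16. Result coefficients: [2, 10, 20, 16] → 2 + 10s + 20s^2 + 16s^3

2 + 10s + 20s^2 + 16s^3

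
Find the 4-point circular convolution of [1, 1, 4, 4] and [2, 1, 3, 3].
Use y[k] = Σ_j x[j]·h[(k-j) mod 4]. y[0] = 1×2 + 1×3 + 4×3 + 4×1 = 21; y[1] = 1×1 + 1×2 + 4×3 + 4×3 = 27; y[2] = 1×3 + 1×1 + 4×2 + 4×3 = 24; y[3] = 1×3 + 1×3 + 4×1 + 4×2 = 18. Result: [21, 27, 24, 18]

[21, 27, 24, 18]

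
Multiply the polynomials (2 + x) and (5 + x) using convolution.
Ascending coefficients: a = [2, 1], b = [5, 1]. c[0] = 2×5 = 10; c[1] = 2×1 + 1×5 = 7; c[2] = 1×1 = 1. Result coefficients: [10, 7, 1] → 10 + 7x + x^2

10 + 7x + x^2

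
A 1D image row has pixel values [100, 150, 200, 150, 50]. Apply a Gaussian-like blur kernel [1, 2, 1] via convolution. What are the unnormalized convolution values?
Convolve image row [100, 150, 200, 150, 50] with kernel [1, 2, 1]: y[0] = 100×1 = 100; y[1] = 100×2 + 150×1 = 350; y[2] = 100×1 + 150×2 + 200×1 = 600; y[3] = 150×1 + 200×2 + 150×1 = 700; y[4] = 200×1 + 150×2 + 50×1 = 550; y[5] = 150×1 + 50×2 = 250; y[6] = 50×1 = 50 → [100, 350, 600, 700, 550, 250, 50]. Normalization factor = sum(kernel) = 4.

[100, 350, 600, 700, 550, 250, 50]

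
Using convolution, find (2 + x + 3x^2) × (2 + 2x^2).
Ascending coefficients: a = [2, 1, 3], b = [2, 0, 2]. c[0] = 2×2 = 4; c[1] = 2×0 + 1×2 = 2; c[2] = 2×2 + 1×0 + 3×2 = 10; c[3] = 1×2 + 3×0 = 2; c[4] = 3×2 = 6. Result coefficients: [4, 2, 10, 2, 6] → 4 + 2x + 10x^2 + 2x^3 + 6x^4

4 + 2x + 10x^2 + 2x^3 + 6x^4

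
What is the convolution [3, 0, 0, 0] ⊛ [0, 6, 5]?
y[0] = 3×0 = 0; y[1] = 3×6 + 0×0 = 18; y[2] = 3×5 + 0×6 + 0×0 = 15; y[3] = 0×5 + 0×6 + 0×0 = 0; y[4] = 0×5 + 0×6 = 0; y[5] = 0×5 = 0

[0, 18, 15, 0, 0, 0]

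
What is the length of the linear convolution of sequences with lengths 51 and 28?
Linear/full convolution length: m + n - 1 = 51 + 28 - 1 = 78

78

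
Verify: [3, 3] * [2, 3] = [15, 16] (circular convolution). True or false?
Recompute circular convolution of [3, 3] and [2, 3]: y[0] = 3×2 + 3×3 = 15; y[1] = 3×3 + 3×2 = 15 → [15, 15]. Compare to given [15, 16]: they differ at index 1: given 16, correct 15, so answer: No

No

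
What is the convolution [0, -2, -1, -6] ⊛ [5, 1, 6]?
y[0] = 0×5 = 0; y[1] = 0×1 + -2×5 = -10; y[2] = 0×6 + -2×1 + -1×5 = -7; y[3] = -2×6 + -1×1 + -6×5 = -43; y[4] = -1×6 + -6×1 = -12; y[5] = -6×6 = -36

[0, -10, -7, -43, -12, -36]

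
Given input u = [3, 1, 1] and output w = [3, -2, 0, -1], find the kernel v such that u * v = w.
Output length 4 = len(u) + len(v) - 1 ⇒ len(v) = 2. Solve v forward using v[k] = (w[k] - Σ_{i≥1} u[i]·v[k-i]) / u[0]: v[0] = w[0] / u[0] = 3 / 3 = 1; v[1] = (w[1] - 1×1) / u[0] = (-2 - 1×1) / 3 = -1. So v = [1, -1]. Forward-check [3, 1, 1] * [1, -1]: w[0] = 3×1 = 3; w[1] = 3×-1 + 1×1 = -2; w[2] = 1×-1 + 1×1 = 0; w[3] = 1×-1 = -1 → [3, -2, 0, -1] ✓

[1, -1]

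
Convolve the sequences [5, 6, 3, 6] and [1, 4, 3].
y[0] = 5×1 = 5; y[1] = 5×4 + 6×1 = 26; y[2] = 5×3 + 6×4 + 3×1 = 42; y[3] = 6×3 + 3×4 + 6×1 = 36; y[4] = 3×3 + 6×4 = 33; y[5] = 6×3 = 18

[5, 26, 42, 36, 33, 18]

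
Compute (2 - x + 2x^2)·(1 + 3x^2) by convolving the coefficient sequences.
Ascending coefficients: a = [2, -1, 2], b = [1, 0, 3]. c[0] = 2×1 = 2; c[1] = 2×0 + -1×1 = -1; c[2] = 2×3 + -1×0 + 2×1 = 8; c[3] = -1×3 + 2×0 = -3; c[4] = 2×3 = 6. Result coefficients: [2, -1, 8, -3, 6] → 2 - x + 8x^2 - 3x^3 + 6x^4

2 - x + 8x^2 - 3x^3 + 6x^4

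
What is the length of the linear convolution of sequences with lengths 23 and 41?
Linear/full convolution length: m + n - 1 = 23 + 41 - 1 = 63

63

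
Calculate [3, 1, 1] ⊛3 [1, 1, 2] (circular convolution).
Use y[k] = Σ_j s[j]·t[(k-j) mod 3]. y[0] = 3×1 + 1×2 + 1×1 = 6; y[1] = 3×1 + 1×1 + 1×2 = 6; y[2] = 3×2 + 1×1 + 1×1 = 8. Result: [6, 6, 8]

[6, 6, 8]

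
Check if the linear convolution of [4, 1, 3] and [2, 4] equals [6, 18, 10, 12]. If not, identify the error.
Recompute linear convolution of [4, 1, 3] and [2, 4]: y[0] = 4×2 = 8; y[1] = 4×4 + 1×2 = 18; y[2] = 1×4 + 3×2 = 10; y[3] = 3×4 = 12 → [8, 18, 10, 12]. Compare to given [6, 18, 10, 12]: they differ at index 0: given 6, correct 8, so answer: No

No. Error at index 0: given 6, correct 8.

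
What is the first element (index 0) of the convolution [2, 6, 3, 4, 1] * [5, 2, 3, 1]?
Use y[k] = Σ_i a[i]·b[k-i] at k=0. y[0] = 2×5 = 10

10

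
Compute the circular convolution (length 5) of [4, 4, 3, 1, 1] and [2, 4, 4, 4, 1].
Use y[k] = Σ_j f[j]·g[(k-j) mod 5]. y[0] = 4×2 + 4×1 + 3×4 + 1×4 + 1×4 = 32; y[1] = 4×4 + 4×2 + 3×1 + 1×4 + 1×4 = 35; y[2] = 4×4 + 4×4 + 3×2 + 1×1 + 1×4 = 43; y[3] = 4×4 + 4×4 + 3×4 + 1×2 + 1×1 = 47; y[4] = 4×1 + 4×4 + 3×4 + 1×4 + 1×2 = 38. Result: [32, 35, 43, 47, 38]

[32, 35, 43, 47, 38]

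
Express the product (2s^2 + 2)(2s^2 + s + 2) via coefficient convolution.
Ascending coefficients: a = [2, 0, 2], b = [2, 1, 2]. c[0] = 2×2 = 4; c[1] = 2×1 + 0×2 = 2; c[2] = 2×2 + 0×1 + 2×2 = 8; c[3] = 0×2 + 2×1 = 2; c[4] = 2×2 = 4. Result coefficients: [4, 2, 8, 2, 4] → 4s^4 + 2s^3 + 8s^2 + 2s + 4

4s^4 + 2s^3 + 8s^2 + 2s + 4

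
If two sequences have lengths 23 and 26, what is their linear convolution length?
Linear/full convolution length: m + n - 1 = 23 + 26 - 1 = 48

48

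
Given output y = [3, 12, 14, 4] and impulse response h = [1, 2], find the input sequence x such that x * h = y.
Deconvolve y=[3, 12, 14, 4] by h=[1, 2]. Since h[0]=1, solve forward: x[0] = y[0] / 1 = 3; x[1] = (y[1] - 3×2) / 1 = 6; x[2] = (y[2] - 6×2) / 1 = 2. So x = [3, 6, 2]. Check by forward convolution: y[0] = 3×1 = 3; y[1] = 3×2 + 6×1 = 12; y[2] = 6×2 + 2×1 = 14; y[3] = 2×2 = 4

[3, 6, 2]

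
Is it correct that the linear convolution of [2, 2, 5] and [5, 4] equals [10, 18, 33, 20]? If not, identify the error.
Recompute linear convolution of [2, 2, 5] and [5, 4]: y[0] = 2×5 = 10; y[1] = 2×4 + 2×5 = 18; y[2] = 2×4 + 5×5 = 33; y[3] = 5×4 = 20 → [10, 18, 33, 20]. Given [10, 18, 33, 20] matches, so answer: Yes

Yes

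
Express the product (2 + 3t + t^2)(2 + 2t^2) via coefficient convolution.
Ascending coefficients: a = [2, 3, 1], b = [2, 0, 2]. c[0] = 2×2 = 4; c[1] = 2×0 + 3×2 = 6; c[2] = 2×2 + 3×0 + 1×2 = 6; c[3] = 3×2 + 1×0 = 6; c[4] = 1×2 = 2. Result coefficients: [4, 6, 6, 6, 2] → 4 + 6t + 6t^2 + 6t^3 + 2t^4

4 + 6t + 6t^2 + 6t^3 + 2t^4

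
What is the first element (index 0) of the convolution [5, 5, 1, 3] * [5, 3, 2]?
Use y[k] = Σ_i a[i]·b[k-i] at k=0. y[0] = 5×5 = 25

25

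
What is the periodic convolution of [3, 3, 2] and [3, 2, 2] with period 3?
Use y[k] = Σ_j x[j]·h[(k-j) mod 3]. y[0] = 3×3 + 3×2 + 2×2 = 19; y[1] = 3×2 + 3×3 + 2×2 = 19; y[2] = 3×2 + 3×2 + 2×3 = 18. Result: [19, 19, 18]

[19, 19, 18]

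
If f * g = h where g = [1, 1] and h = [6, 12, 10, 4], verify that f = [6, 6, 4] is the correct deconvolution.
Forward-compute [6, 6, 4] * [1, 1]: h[0] = 6×1 = 6; h[1] = 6×1 + 6×1 = 12; h[2] = 6×1 + 4×1 = 10; h[3] = 4×1 = 4 → [6, 12, 10, 4]. Matches given h = [6, 12, 10, 4], so verified.

Verified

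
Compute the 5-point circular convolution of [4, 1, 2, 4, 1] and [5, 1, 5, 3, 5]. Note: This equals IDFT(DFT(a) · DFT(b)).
Either evaluate y[k] = Σ_j a[j]·b[(k-j) mod 5] directly, or use IDFT(DFT(a) · DFT(b)). y[0] = 4×5 + 1×5 + 2×3 + 4×5 + 1×1 = 52; y[1] = 4×1 + 1×5 + 2×5 + 4×3 + 1×5 = 36; y[2] = 4×5 + 1×1 + 2×5 + 4×5 + 1×3 = 54; y[3] = 4×3 + 1×5 + 2×1 + 4×5 + 1×5 = 44; y[4] = 4×5 + 1×3 + 2×5 + 4×1 + 1×5 = 42. Result: [52, 36, 54, 44, 42]

[52, 36, 54, 44, 42]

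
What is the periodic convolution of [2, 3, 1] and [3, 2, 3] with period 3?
Use y[k] = Σ_j s[j]·t[(k-j) mod 3]. y[0] = 2×3 + 3×3 + 1×2 = 17; y[1] = 2×2 + 3×3 + 1×3 = 16; y[2] = 2×3 + 3×2 + 1×3 = 15. Result: [17, 16, 15]

[17, 16, 15]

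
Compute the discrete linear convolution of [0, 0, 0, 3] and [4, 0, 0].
y[0] = 0×4 = 0; y[1] = 0×0 + 0×4 = 0; y[2] = 0×0 + 0×0 + 0×4 = 0; y[3] = 0×0 + 0×0 + 3×4 = 12; y[4] = 0×0 + 3×0 = 0; y[5] = 3×0 = 0

[0, 0, 0, 12, 0, 0]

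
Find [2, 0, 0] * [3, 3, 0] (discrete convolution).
y[0] = 2×3 = 6; y[1] = 2×3 + 0×3 = 6; y[2] = 2×0 + 0×3 + 0×3 = 0; y[3] = 0×0 + 0×3 = 0; y[4] = 0×0 = 0

[6, 6, 0, 0, 0]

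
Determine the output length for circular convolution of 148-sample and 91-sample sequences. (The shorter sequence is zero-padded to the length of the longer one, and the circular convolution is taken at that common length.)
Circular convolution (zero-padding the shorter input) has length max(m, n) = max(148, 91) = 148

148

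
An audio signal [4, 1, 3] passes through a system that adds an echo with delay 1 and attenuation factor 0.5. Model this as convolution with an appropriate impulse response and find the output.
Direct-path + delayed-attenuated-path model → impulse response h = [1, 0.5] (1 at lag 0, 0.5 at lag 1). Output y[n] = x[n] + 0.5·x[n - 1] (with x[n] = 0 outside 0..2): y[0] = 4 + 0.5×0 = 4; y[1] = 1 + 0.5×4 = 3.0; y[2] = 3 + 0.5×1 = 3.5; y[3] = 0 + 0.5×3 = 1.5. So y = [4, 3.0, 3.5, 1.5]

[4, 3.0, 3.5, 1.5]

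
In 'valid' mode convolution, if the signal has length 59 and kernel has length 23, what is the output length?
'Valid' mode counts only positions where the kernel fully overlaps the signal: m - n + 1 = 59 - 23 + 1 = 37

37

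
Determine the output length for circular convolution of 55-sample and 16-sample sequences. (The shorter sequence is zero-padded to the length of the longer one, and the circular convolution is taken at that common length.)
Circular convolution (zero-padding the shorter input) has length max(m, n) = max(55, 16) = 55

55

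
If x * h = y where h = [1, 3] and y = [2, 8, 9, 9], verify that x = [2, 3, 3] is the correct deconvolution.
Forward-compute [2, 3, 3] * [1, 3]: y[0] = 2×1 = 2; y[1] = 2×3 + 3×1 = 9; y[2] = 3×3 + 3×1 = 12; y[3] = 3×3 = 9 → [2, 9, 12, 9]. Does not match given y = [2, 8, 9, 9].

Not verified. [2, 3, 3] * [1, 3] = [2, 9, 12, 9], which differs from [2, 8, 9, 9] at index 1.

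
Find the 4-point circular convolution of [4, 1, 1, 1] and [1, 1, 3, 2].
Use y[k] = Σ_j s[j]·t[(k-j) mod 4]. y[0] = 4×1 + 1×2 + 1×3 + 1×1 = 10; y[1] = 4×1 + 1×1 + 1×2 + 1×3 = 10; y[2] = 4×3 + 1×1 + 1×1 + 1×2 = 16; y[3] = 4×2 + 1×3 + 1×1 + 1×1 = 13. Result: [10, 10, 16, 13]

[10, 10, 16, 13]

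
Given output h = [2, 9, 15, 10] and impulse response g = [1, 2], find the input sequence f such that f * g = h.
Deconvolve h=[2, 9, 15, 10] by g=[1, 2]. Since g[0]=1, solve forward: f[0] = h[0] / 1 = 2; f[1] = (h[1] - 2×2) / 1 = 5; f[2] = (h[2] - 5×2) / 1 = 5. So f = [2, 5, 5]. Check by forward convolution: h[0] = 2×1 = 2; h[1] = 2×2 + 5×1 = 9; h[2] = 5×2 + 5×1 = 15; h[3] = 5×2 = 10

[2, 5, 5]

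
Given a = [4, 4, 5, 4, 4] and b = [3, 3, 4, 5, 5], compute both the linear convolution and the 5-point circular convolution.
Linear: y_lin[0] = 4×3 = 12; y_lin[1] = 4×3 + 4×3 = 24; y_lin[2] = 4×4 + 4×3 + 5×3 = 43; y_lin[3] = 4×5 + 4×4 + 5×3 + 4×3 = 63; y_lin[4] = 4×5 + 4×5 + 5×4 + 4×3 + 4×3 = 84; y_lin[5] = 4×5 + 5×5 + 4×4 + 4×3 = 73; y_lin[6] = 5×5 + 4×5 + 4×4 = 61; y_lin[7] = 4×5 + 4×5 = 40; y_lin[8] = 4×5 = 20 → [12, 24, 43, 63, 84, 73, 61, 40, 20]. Circular (length 5): y[0] = 4×3 + 4×5 + 5×5 + 4×4 + 4×3 = 85; y[1] = 4×3 + 4×3 + 5×5 + 4×5 + 4×4 = 85; y[2] = 4×4 + 4×3 + 5×3 + 4×5 + 4×5 = 83; y[3] = 4×5 + 4×4 + 5×3 + 4×3 + 4×5 = 83; y[4] = 4×5 + 4×5 + 5×4 + 4×3 + 4×3 = 84 → [85, 85, 83, 83, 84]

Linear: [12, 24, 43, 63, 84, 73, 61, 40, 20], Circular: [85, 85, 83, 83, 84]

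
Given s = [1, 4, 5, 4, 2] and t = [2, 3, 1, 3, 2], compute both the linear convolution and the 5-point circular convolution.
Linear: y_lin[0] = 1×2 = 2; y_lin[1] = 1×3 + 4×2 = 11; y_lin[2] = 1×1 + 4×3 + 5×2 = 23; y_lin[3] = 1×3 + 4×1 + 5×3 + 4×2 = 30; y_lin[4] = 1×2 + 4×3 + 5×1 + 4×3 + 2×2 = 35; y_lin[5] = 4×2 + 5×3 + 4×1 + 2×3 = 33; y_lin[6] = 5×2 + 4×3 + 2×1 = 24; y_lin[7] = 4×2 + 2×3 = 14; y_lin[8] = 2×2 = 4 → [2, 11, 23, 30, 35, 33, 24, 14, 4]. Circular (length 5): y[0] = 1×2 + 4×2 + 5×3 + 4×1 + 2×3 = 35; y[1] = 1×3 + 4×2 + 5×2 + 4×3 + 2×1 = 35; y[2] = 1×1 + 4×3 + 5×2 + 4×2 + 2×3 = 37; y[3] = 1×3 + 4×1 + 5×3 + 4×2 + 2×2 = 34; y[4] = 1×2 + 4×3 + 5×1 + 4×3 + 2×2 = 35 → [35, 35, 37, 34, 35]

Linear: [2, 11, 23, 30, 35, 33, 24, 14, 4], Circular: [35, 35, 37, 34, 35]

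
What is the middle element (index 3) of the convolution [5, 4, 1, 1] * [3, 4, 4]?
Use y[k] = Σ_i a[i]·b[k-i] at k=3. y[3] = 4×4 + 1×4 + 1×3 = 23

23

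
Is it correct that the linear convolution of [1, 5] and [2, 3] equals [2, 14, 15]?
Recompute linear convolution of [1, 5] and [2, 3]: y[0] = 1×2 = 2; y[1] = 1×3 + 5×2 = 13; y[2] = 5×3 = 15 → [2, 13, 15]. Compare to given [2, 14, 15]: they differ at index 1: given 14, correct 13, so answer: No

No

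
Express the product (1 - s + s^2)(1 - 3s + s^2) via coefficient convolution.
Ascending coefficients: a = [1, -1, 1], b = [1, -3, 1]. c[0] = 1×1 = 1; c[1] = 1×-3 + -1×1 = -4; c[2] = 1×1 + -1×-3 + 1×1 = 5; c[3] = -1×1 + 1×-3 = -4; c[4] = 1×1 = 1. Result coefficients: [1, -4, 5, -4, 1] → 1 - 4s + 5s^2 - 4s^3 + s^4

1 - 4s + 5s^2 - 4s^3 + s^4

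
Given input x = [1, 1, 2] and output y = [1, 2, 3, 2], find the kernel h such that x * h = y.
Output length 4 = len(x) + len(h) - 1 ⇒ len(h) = 2. Solve h forward using h[k] = (y[k] - Σ_{i≥1} x[i]·h[k-i]) / x[0]: h[0] = y[0] / x[0] = 1 / 1 = 1; h[1] = (y[1] - 1×1) / x[0] = (2 - 1×1) / 1 = 1. So h = [1, 1]. Forward-check [1, 1, 2] * [1, 1]: y[0] = 1×1 = 1; y[1] = 1×1 + 1×1 = 2; y[2] = 1×1 + 2×1 = 3; y[3] = 2×1 = 2 → [1, 2, 3, 2] ✓

[1, 1]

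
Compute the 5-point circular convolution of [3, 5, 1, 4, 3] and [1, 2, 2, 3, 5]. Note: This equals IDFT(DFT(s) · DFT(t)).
Either evaluate y[k] = Σ_j s[j]·t[(k-j) mod 5] directly, or use IDFT(DFT(s) · DFT(t)). y[0] = 3×1 + 5×5 + 1×3 + 4×2 + 3×2 = 45; y[1] = 3×2 + 5×1 + 1×5 + 4×3 + 3×2 = 34; y[2] = 3×2 + 5×2 + 1×1 + 4×5 + 3×3 = 46; y[3] = 3×3 + 5×2 + 1×2 + 4×1 + 3×5 = 40; y[4] = 3×5 + 5×3 + 1×2 + 4×2 + 3×1 = 43. Result: [45, 34, 46, 40, 43]

[45, 34, 46, 40, 43]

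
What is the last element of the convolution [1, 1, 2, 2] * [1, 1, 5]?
Use y[k] = Σ_i a[i]·b[k-i] at k=5. y[5] = 2×5 = 10

10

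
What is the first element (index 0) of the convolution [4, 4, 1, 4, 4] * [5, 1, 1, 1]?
Use y[k] = Σ_i a[i]·b[k-i] at k=0. y[0] = 4×5 = 20

20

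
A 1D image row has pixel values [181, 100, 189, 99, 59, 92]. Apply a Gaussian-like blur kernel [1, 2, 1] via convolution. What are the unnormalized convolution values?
Convolve image row [181, 100, 189, 99, 59, 92] with kernel [1, 2, 1]: y[0] = 181×1 = 181; y[1] = 181×2 + 100×1 = 462; y[2] = 181×1 + 100×2 + 189×1 = 570; y[3] = 100×1 + 189×2 + 99×1 = 577; y[4] = 189×1 + 99×2 + 59×1 = 446; y[5] = 99×1 + 59×2 + 92×1 = 309; y[6] = 59×1 + 92×2 = 243; y[7] = 92×1 = 92 → [181, 462, 570, 577, 446, 309, 243, 92]. Normalization factor = sum(kernel) = 4.

[181, 462, 570, 577, 446, 309, 243, 92]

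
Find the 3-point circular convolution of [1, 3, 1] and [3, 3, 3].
Use y[k] = Σ_j a[j]·b[(k-j) mod 3]. y[0] = 1×3 + 3×3 + 1×3 = 15; y[1] = 1×3 + 3×3 + 1×3 = 15; y[2] = 1×3 + 3×3 + 1×3 = 15. Result: [15, 15, 15]

[15, 15, 15]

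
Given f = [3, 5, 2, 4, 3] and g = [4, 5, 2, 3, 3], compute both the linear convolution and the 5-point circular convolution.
Linear: y_lin[0] = 3×4 = 12; y_lin[1] = 3×5 + 5×4 = 35; y_lin[2] = 3×2 + 5×5 + 2×4 = 39; y_lin[3] = 3×3 + 5×2 + 2×5 + 4×4 = 45; y_lin[4] = 3×3 + 5×3 + 2×2 + 4×5 + 3×4 = 60; y_lin[5] = 5×3 + 2×3 + 4×2 + 3×5 = 44; y_lin[6] = 2×3 + 4×3 + 3×2 = 24; y_lin[7] = 4×3 + 3×3 = 21; y_lin[8] = 3×3 = 9 → [12, 35, 39, 45, 60, 44, 24, 21, 9]. Circular (length 5): y[0] = 3×4 + 5×3 + 2×3 + 4×2 + 3×5 = 56; y[1] = 3×5 + 5×4 + 2×3 + 4×3 + 3×2 = 59; y[2] = 3×2 + 5×5 + 2×4 + 4×3 + 3×3 = 60; y[3] = 3×3 + 5×2 + 2×5 + 4×4 + 3×3 = 54; y[4] = 3×3 + 5×3 + 2×2 + 4×5 + 3×4 = 60 → [56, 59, 60, 54, 60]

Linear: [12, 35, 39, 45, 60, 44, 24, 21, 9], Circular: [56, 59, 60, 54, 60]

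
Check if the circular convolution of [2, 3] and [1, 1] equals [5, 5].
Recompute circular convolution of [2, 3] and [1, 1]: y[0] = 2×1 + 3×1 = 5; y[1] = 2×1 + 3×1 = 5 → [5, 5]. Given [5, 5] matches, so answer: Yes

Yes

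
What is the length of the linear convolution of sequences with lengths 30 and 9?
Linear/full convolution length: m + n - 1 = 30 + 9 - 1 = 38

38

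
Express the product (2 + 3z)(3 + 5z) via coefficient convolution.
Ascending coefficients: a = [2, 3], b = [3, 5]. c[0] = 2×3 = 6; c[1] = 2×5 + 3×3 = 19; c[2] = 3×5 = 15. Result coefficients: [6, 19, 15] → 6 + 19z + 15z^2

6 + 19z + 15z^2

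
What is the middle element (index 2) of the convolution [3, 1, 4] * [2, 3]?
Use y[k] = Σ_i a[i]·b[k-i] at k=2. y[2] = 1×3 + 4×2 = 11

11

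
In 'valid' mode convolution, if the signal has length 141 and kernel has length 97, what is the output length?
'Valid' mode counts only positions where the kernel fully overlaps the signal: m - n + 1 = 141 - 97 + 1 = 45

45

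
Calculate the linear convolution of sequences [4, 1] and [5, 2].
y[0] = 4×5 = 20; y[1] = 4×2 + 1×5 = 13; y[2] = 1×2 = 2

[20, 13, 2]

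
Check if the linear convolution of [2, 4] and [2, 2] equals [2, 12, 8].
Recompute linear convolution of [2, 4] and [2, 2]: y[0] = 2×2 = 4; y[1] = 2×2 + 4×2 = 12; y[2] = 4×2 = 8 → [4, 12, 8]. Compare to given [2, 12, 8]: they differ at index 0: given 2, correct 4, so answer: No

No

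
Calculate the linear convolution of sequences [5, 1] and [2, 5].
y[0] = 5×2 = 10; y[1] = 5×5 + 1×2 = 27; y[2] = 1×5 = 5

[10, 27, 5]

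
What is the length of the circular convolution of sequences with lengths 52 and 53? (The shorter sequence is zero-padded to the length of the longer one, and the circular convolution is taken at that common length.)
Circular convolution (zero-padding the shorter input) has length max(m, n) = max(52, 53) = 53

53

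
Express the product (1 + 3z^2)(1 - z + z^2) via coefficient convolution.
Ascending coefficients: a = [1, 0, 3], b = [1, -1, 1]. c[0] = 1×1 = 1; c[1] = 1×-1 + 0×1 = -1; c[2] = 1×1 + 0×-1 + 3×1 = 4; c[3] = 0×1 + 3×-1 = -3; c[4] = 3×1 = 3. Result coefficients: [1, -1, 4, -3, 3] → 1 - z + 4z^2 - 3z^3 + 3z^4

1 - z + 4z^2 - 3z^3 + 3z^4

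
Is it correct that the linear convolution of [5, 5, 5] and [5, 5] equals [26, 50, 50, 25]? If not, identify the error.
Recompute linear convolution of [5, 5, 5] and [5, 5]: y[0] = 5×5 = 25; y[1] = 5×5 + 5×5 = 50; y[2] = 5×5 + 5×5 = 50; y[3] = 5×5 = 25 → [25, 50, 50, 25]. Compare to given [26, 50, 50, 25]: they differ at index 0: given 26, correct 25, so answer: No

No. Error at index 0: given 26, correct 25.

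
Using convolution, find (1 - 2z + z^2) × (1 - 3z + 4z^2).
Ascending coefficients: a = [1, -2, 1], b = [1, -3, 4]. c[0] = 1×1 = 1; c[1] = 1×-3 + -2×1 = -5; c[2] = 1×4 + -2×-3 + 1×1 = 11; c[3] = -2×4 + 1×-3 = -11; c[4] = 1×4 = 4. Result coefficients: [1, -5, 11, -11, 4] → 1 - 5z + 11z^2 - 11z^3 + 4z^4

1 - 5z + 11z^2 - 11z^3 + 4z^4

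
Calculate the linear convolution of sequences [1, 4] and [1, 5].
y[0] = 1×1 = 1; y[1] = 1×5 + 4×1 = 9; y[2] = 4×5 = 20

[1, 9, 20]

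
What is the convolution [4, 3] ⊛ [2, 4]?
y[0] = 4×2 = 8; y[1] = 4×4 + 3×2 = 22; y[2] = 3×4 = 12

[8, 22, 12]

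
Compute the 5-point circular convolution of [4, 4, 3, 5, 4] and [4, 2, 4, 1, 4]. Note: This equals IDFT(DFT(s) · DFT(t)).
Either evaluate y[k] = Σ_j s[j]·t[(k-j) mod 5] directly, or use IDFT(DFT(s) · DFT(t)). y[0] = 4×4 + 4×4 + 3×1 + 5×4 + 4×2 = 63; y[1] = 4×2 + 4×4 + 3×4 + 5×1 + 4×4 = 57; y[2] = 4×4 + 4×2 + 3×4 + 5×4 + 4×1 = 60; y[3] = 4×1 + 4×4 + 3×2 + 5×4 + 4×4 = 62; y[4] = 4×4 + 4×1 + 3×4 + 5×2 + 4×4 = 58. Result: [63, 57, 60, 62, 58]

[63, 57, 60, 62, 58]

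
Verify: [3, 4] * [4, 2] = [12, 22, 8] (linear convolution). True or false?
Recompute linear convolution of [3, 4] and [4, 2]: y[0] = 3×4 = 12; y[1] = 3×2 + 4×4 = 22; y[2] = 4×2 = 8 → [12, 22, 8]. Given [12, 22, 8] matches, so answer: Yes

Yes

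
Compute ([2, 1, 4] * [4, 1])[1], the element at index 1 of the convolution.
Use y[k] = Σ_i a[i]·b[k-i] at k=1. y[1] = 2×1 + 1×4 = 6

6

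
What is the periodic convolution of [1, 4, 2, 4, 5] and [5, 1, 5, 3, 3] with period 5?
Use y[k] = Σ_j s[j]·t[(k-j) mod 5]. y[0] = 1×5 + 4×3 + 2×3 + 4×5 + 5×1 = 48; y[1] = 1×1 + 4×5 + 2×3 + 4×3 + 5×5 = 64; y[2] = 1×5 + 4×1 + 2×5 + 4×3 + 5×3 = 46; y[3] = 1×3 + 4×5 + 2×1 + 4×5 + 5×3 = 60; y[4] = 1×3 + 4×3 + 2×5 + 4×1 + 5×5 = 54. Result: [48, 64, 46, 60, 54]

[48, 64, 46, 60, 54]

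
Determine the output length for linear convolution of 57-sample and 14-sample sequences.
Linear/full convolution length: m + n - 1 = 57 + 14 - 1 = 70

70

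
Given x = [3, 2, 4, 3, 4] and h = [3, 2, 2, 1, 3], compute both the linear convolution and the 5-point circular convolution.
Linear: y_lin[0] = 3×3 = 9; y_lin[1] = 3×2 + 2×3 = 12; y_lin[2] = 3×2 + 2×2 + 4×3 = 22; y_lin[3] = 3×1 + 2×2 + 4×2 + 3×3 = 24; y_lin[4] = 3×3 + 2×1 + 4×2 + 3×2 + 4×3 = 37; y_lin[5] = 2×3 + 4×1 + 3×2 + 4×2 = 24; y_lin[6] = 4×3 + 3×1 + 4×2 = 23; y_lin[7] = 3×3 + 4×1 = 13; y_lin[8] = 4×3 = 12 → [9, 12, 22, 24, 37, 24, 23, 13, 12]. Circular (length 5): y[0] = 3×3 + 2×3 + 4×1 + 3×2 + 4×2 = 33; y[1] = 3×2 + 2×3 + 4×3 + 3×1 + 4×2 = 35; y[2] = 3×2 + 2×2 + 4×3 + 3×3 + 4×1 = 35; y[3] = 3×1 + 2×2 + 4×2 + 3×3 + 4×3 = 36; y[4] = 3×3 + 2×1 + 4×2 + 3×2 + 4×3 = 37 → [33, 35, 35, 36, 37]

Linear: [9, 12, 22, 24, 37, 24, 23, 13, 12], Circular: [33, 35, 35, 36, 37]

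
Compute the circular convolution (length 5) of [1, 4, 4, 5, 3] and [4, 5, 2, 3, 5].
Use y[k] = Σ_j u[j]·v[(k-j) mod 5]. y[0] = 1×4 + 4×5 + 4×3 + 5×2 + 3×5 = 61; y[1] = 1×5 + 4×4 + 4×5 + 5×3 + 3×2 = 62; y[2] = 1×2 + 4×5 + 4×4 + 5×5 + 3×3 = 72; y[3] = 1×3 + 4×2 + 4×5 + 5×4 + 3×5 = 66; y[4] = 1×5 + 4×3 + 4×2 + 5×5 + 3×4 = 62. Result: [61, 62, 72, 66, 62]

[61, 62, 72, 66, 62]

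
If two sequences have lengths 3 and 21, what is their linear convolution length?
Linear/full convolution length: m + n - 1 = 3 + 21 - 1 = 23

23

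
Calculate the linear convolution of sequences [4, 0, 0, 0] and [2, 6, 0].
y[0] = 4×2 = 8; y[1] = 4×6 + 0×2 = 24; y[2] = 4×0 + 0×6 + 0×2 = 0; y[3] = 0×0 + 0×6 + 0×2 = 0; y[4] = 0×0 + 0×6 = 0; y[5] = 0×0 = 0

[8, 24, 0, 0, 0, 0]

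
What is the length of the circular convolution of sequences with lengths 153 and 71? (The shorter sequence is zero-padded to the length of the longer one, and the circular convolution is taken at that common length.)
Circular convolution (zero-padding the shorter input) has length max(m, n) = max(153, 71) = 153

153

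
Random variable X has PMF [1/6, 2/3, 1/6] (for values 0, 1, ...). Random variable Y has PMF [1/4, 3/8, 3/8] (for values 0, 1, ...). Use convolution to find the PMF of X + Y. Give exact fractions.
P(X+Y=k) = Σ_i P(X=i)·P(Y=k-i) — a convolution of [1/6, 2/3, 1/6] and [1/4, 3/8, 3/8]. P(X+Y=0) = (1/6)×(1/4) = 1/24; P(X+Y=1) = (1/6)×(3/8) + (2/3)×(1/4) = 1/16 + 1/6 = 11/48; P(X+Y=2) = (1/6)×(3/8) + (2/3)×(3/8) + (1/6)×(1/4) = 1/16 + 1/4 + 1/24 = 17/48; P(X+Y=3) = (2/3)×(3/8) + (1/6)×(3/8) = 1/4 + 1/16 = 5/16; P(X+Y=4) = (1/6)×(3/8) = 1/16. PMF: [1/24, 11/48, 17/48, 5/16, 1/16] (sums to 1 ✓)

[1/24, 11/48, 17/48, 5/16, 1/16]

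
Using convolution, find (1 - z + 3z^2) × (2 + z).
Ascending coefficients: a = [1, -1, 3], b = [2, 1]. c[0] = 1×2 = 2; c[1] = 1×1 + -1×2 = -1; c[2] = -1×1 + 3×2 = 5; c[3] = 3×1 = 3. Result coefficients: [2, -1, 5, 3] → 2 - z + 5z^2 + 3z^3

2 - z + 5z^2 + 3z^3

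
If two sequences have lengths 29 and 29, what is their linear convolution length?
Linear/full convolution length: m + n - 1 = 29 + 29 - 1 = 57

57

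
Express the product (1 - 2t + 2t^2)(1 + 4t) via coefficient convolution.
Ascending coefficients: a = [1, -2, 2], b = [1, 4]. c[0] = 1×1 = 1; c[1] = 1×4 + -2×1 = 2; c[2] = -2×4 + 2×1 = -6; c[3] = 2×4 = 8. Result coefficients: [1, 2, -6, 8] → 1 + 2t - 6t^2 + 8t^3

1 + 2t - 6t^2 + 8t^3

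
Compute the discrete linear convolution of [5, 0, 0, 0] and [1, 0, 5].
y[0] = 5×1 = 5; y[1] = 5×0 + 0×1 = 0; y[2] = 5×5 + 0×0 + 0×1 = 25; y[3] = 0×5 + 0×0 + 0×1 = 0; y[4] = 0×5 + 0×0 = 0; y[5] = 0×5 = 0

[5, 0, 25, 0, 0, 0]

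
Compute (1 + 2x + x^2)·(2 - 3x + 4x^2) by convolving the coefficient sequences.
Ascending coefficients: a = [1, 2, 1], b = [2, -3, 4]. c[0] = 1×2 = 2; c[1] = 1×-3 + 2×2 = 1; c[2] = 1×4 + 2×-3 + 1×2 = 0; c[3] = 2×4 + 1×-3 = 5; c[4] = 1×4 = 4. Result coefficients: [2, 1, 0, 5, 4] → 2 + x + 5x^3 + 4x^4

2 + x + 5x^3 + 4x^4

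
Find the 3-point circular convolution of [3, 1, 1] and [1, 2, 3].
Use y[k] = Σ_j x[j]·h[(k-j) mod 3]. y[0] = 3×1 + 1×3 + 1×2 = 8; y[1] = 3×2 + 1×1 + 1×3 = 10; y[2] = 3×3 + 1×2 + 1×1 = 12. Result: [8, 10, 12]

[8, 10, 12]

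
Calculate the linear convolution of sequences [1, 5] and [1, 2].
y[0] = 1×1 = 1; y[1] = 1×2 + 5×1 = 7; y[2] = 5×2 = 10

[1, 7, 10]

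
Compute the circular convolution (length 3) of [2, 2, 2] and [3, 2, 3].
Use y[k] = Σ_j a[j]·b[(k-j) mod 3]. y[0] = 2×3 + 2×3 + 2×2 = 16; y[1] = 2×2 + 2×3 + 2×3 = 16; y[2] = 2×3 + 2×2 + 2×3 = 16. Result: [16, 16, 16]

[16, 16, 16]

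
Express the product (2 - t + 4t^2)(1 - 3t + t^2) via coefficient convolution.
Ascending coefficients: a = [2, -1, 4], b = [1, -3, 1]. c[0] = 2×1 = 2; c[1] = 2×-3 + -1×1 = -7; c[2] = 2×1 + -1×-3 + 4×1 = 9; c[3] = -1×1 + 4×-3 = -13; c[4] = 4×1 = 4. Result coefficients: [2, -7, 9, -13, 4] → 2 - 7t + 9t^2 - 13t^3 + 4t^4

2 - 7t + 9t^2 - 13t^3 + 4t^4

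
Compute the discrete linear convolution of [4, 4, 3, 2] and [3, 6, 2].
y[0] = 4×3 = 12; y[1] = 4×6 + 4×3 = 36; y[2] = 4×2 + 4×6 + 3×3 = 41; y[3] = 4×2 + 3×6 + 2×3 = 32; y[4] = 3×2 + 2×6 = 18; y[5] = 2×2 = 4

[12, 36, 41, 32, 18, 4]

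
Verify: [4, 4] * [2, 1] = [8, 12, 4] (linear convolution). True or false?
Recompute linear convolution of [4, 4] and [2, 1]: y[0] = 4×2 = 8; y[1] = 4×1 + 4×2 = 12; y[2] = 4×1 = 4 → [8, 12, 4]. Given [8, 12, 4] matches, so answer: Yes

Yes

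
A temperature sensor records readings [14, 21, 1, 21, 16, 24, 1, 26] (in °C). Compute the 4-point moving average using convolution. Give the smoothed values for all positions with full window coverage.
4-point moving average kernel = [1, 1, 1, 1]. Apply in 'valid' mode (full window coverage): avg[0] = (14 + 21 + 1 + 21) / 4 = 14.25; avg[1] = (21 + 1 + 21 + 16) / 4 = 14.75; avg[2] = (1 + 21 + 16 + 24) / 4 = 15.5; avg[3] = (21 + 16 + 24 + 1) / 4 = 15.5; avg[4] = (16 + 24 + 1 + 26) / 4 = 16.75. Smoothed values: [14.25, 14.75, 15.5, 15.5, 16.75]

[14.25, 14.75, 15.5, 15.5, 16.75]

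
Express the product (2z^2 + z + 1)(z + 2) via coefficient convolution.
Ascending coefficients: a = [1, 1, 2], b = [2, 1]. c[0] = 1×2 = 2; c[1] = 1×1 + 1×2 = 3; c[2] = 1×1 + 2×2 = 5; c[3] = 2×1 = 2. Result coefficients: [2, 3, 5, 2] → 2z^3 + 5z^2 + 3z + 2

2z^3 + 5z^2 + 3z + 2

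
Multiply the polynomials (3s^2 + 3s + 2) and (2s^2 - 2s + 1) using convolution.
Ascending coefficients: a = [2, 3, 3], b = [1, -2, 2]. c[0] = 2×1 = 2; c[1] = 2×-2 + 3×1 = -1; c[2] = 2×2 + 3×-2 + 3×1 = 1; c[3] = 3×2 + 3×-2 = 0; c[4] = 3×2 = 6. Result coefficients: [2, -1, 1, 0, 6] → 6s^4 + s^2 - s + 2

6s^4 + s^2 - s + 2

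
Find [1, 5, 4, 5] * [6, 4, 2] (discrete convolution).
y[0] = 1×6 = 6; y[1] = 1×4 + 5×6 = 34; y[2] = 1×2 + 5×4 + 4×6 = 46; y[3] = 5×2 + 4×4 + 5×6 = 56; y[4] = 4×2 + 5×4 = 28; y[5] = 5×2 = 10

[6, 34, 46, 56, 28, 10]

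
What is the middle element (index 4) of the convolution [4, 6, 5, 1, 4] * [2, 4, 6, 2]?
Use y[k] = Σ_i a[i]·b[k-i] at k=4. y[4] = 6×2 + 5×6 + 1×4 + 4×2 = 54

54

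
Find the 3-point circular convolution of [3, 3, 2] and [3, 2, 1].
Use y[k] = Σ_j x[j]·h[(k-j) mod 3]. y[0] = 3×3 + 3×1 + 2×2 = 16; y[1] = 3×2 + 3×3 + 2×1 = 17; y[2] = 3×1 + 3×2 + 2×3 = 15. Result: [16, 17, 15]

[16, 17, 15]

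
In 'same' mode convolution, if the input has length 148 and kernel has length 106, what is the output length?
'Same' mode returns an output with the same length as the input: 148

148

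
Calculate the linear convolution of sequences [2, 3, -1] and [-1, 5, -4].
y[0] = 2×-1 = -2; y[1] = 2×5 + 3×-1 = 7; y[2] = 2×-4 + 3×5 + -1×-1 = 8; y[3] = 3×-4 + -1×5 = -17; y[4] = -1×-4 = 4

[-2, 7, 8, -17, 4]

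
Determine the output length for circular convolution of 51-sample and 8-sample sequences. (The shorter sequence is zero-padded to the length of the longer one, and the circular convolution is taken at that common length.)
Circular convolution (zero-padding the shorter input) has length max(m, n) = max(51, 8) = 51

51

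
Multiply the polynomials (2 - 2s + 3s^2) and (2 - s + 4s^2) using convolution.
Ascending coefficients: a = [2, -2, 3], b = [2, -1, 4]. c[0] = 2×2 = 4; c[1] = 2×-1 + -2×2 = -6; c[2] = 2×4 + -2×-1 + 3×2 = 16; c[3] = -2×4 + 3×-1 = -11; c[4] = 3×4 = 12. Result coefficients: [4, -6, 16, -11, 12] → 4 - 6s + 16s^2 - 11s^3 + 12s^4

4 - 6s + 16s^2 - 11s^3 + 12s^4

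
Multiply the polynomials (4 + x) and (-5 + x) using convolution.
Ascending coefficients: a = [4, 1], b = [-5, 1]. c[0] = 4×-5 = -20; c[1] = 4×1 + 1×-5 = -1; c[2] = 1×1 = 1. Result coefficients: [-20, -1, 1] → -20 - x + x^2

-20 - x + x^2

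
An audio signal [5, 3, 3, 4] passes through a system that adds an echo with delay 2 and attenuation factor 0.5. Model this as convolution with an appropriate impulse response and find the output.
Direct-path + delayed-attenuated-path model → impulse response h = [1, 0, 0.5] (1 at lag 0, 0.5 at lag 2). Output y[n] = x[n] + 0.5·x[n - 2] (with x[n] = 0 outside 0..3): y[0] = 5 + 0.5×0 = 5; y[1] = 3 + 0.5×0 = 3; y[2] = 3 + 0.5×5 = 5.5; y[3] = 4 + 0.5×3 = 5.5; y[4] = 0 + 0.5×3 = 1.5; y[5] = 0 + 0.5×4 = 2.0. So y = [5, 3, 5.5, 5.5, 1.5, 2.0]

[5, 3, 5.5, 5.5, 1.5, 2.0]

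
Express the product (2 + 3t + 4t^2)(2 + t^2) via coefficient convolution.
Ascending coefficients: a = [2, 3, 4], b = [2, 0, 1]. c[0] = 2×2 = 4; c[1] = 2×0 + 3×2 = 6; c[2] = 2×1 + 3×0 + 4×2 = 10; c[3] = 3×1 + 4×0 = 3; c[4] = 4×1 = 4. Result coefficients: [4, 6, 10, 3, 4] → 4 + 6t + 10t^2 + 3t^3 + 4t^4

4 + 6t + 10t^2 + 3t^3 + 4t^4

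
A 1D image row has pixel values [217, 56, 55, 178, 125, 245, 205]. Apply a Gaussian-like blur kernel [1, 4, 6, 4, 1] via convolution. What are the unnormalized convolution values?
Convolve image row [217, 56, 55, 178, 125, 245, 205] with kernel [1, 4, 6, 4, 1]: y[0] = 217×1 = 217; y[1] = 217×4 + 56×1 = 924; y[2] = 217×6 + 56×4 + 55×1 = 1581; y[3] = 217×4 + 56×6 + 55×4 + 178×1 = 1602; y[4] = 217×1 + 56×4 + 55×6 + 178×4 + 125×1 = 1608; y[5] = 56×1 + 55×4 + 178×6 + 125×4 + 245×1 = 2089; y[6] = 55×1 + 178×4 + 125×6 + 245×4 + 205×1 = 2702; y[7] = 178×1 + 125×4 + 245×6 + 205×4 = 2968; y[8] = 125×1 + 245×4 + 205×6 = 2335; y[9] = 245×1 + 205×4 = 1065; y[10] = 205×1 = 205 → [217, 924, 1581, 1602, 1608, 2089, 2702, 2968, 2335, 1065, 205]. Normalization factor = sum(kernel) = 16.

[217, 924, 1581, 1602, 1608, 2089, 2702, 2968, 2335, 1065, 205]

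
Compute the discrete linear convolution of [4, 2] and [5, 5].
y[0] = 4×5 = 20; y[1] = 4×5 + 2×5 = 30; y[2] = 2×5 = 10

[20, 30, 10]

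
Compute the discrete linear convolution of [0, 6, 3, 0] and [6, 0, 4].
y[0] = 0×6 = 0; y[1] = 0×0 + 6×6 = 36; y[2] = 0×4 + 6×0 + 3×6 = 18; y[3] = 6×4 + 3×0 + 0×6 = 24; y[4] = 3×4 + 0×0 = 12; y[5] = 0×4 = 0

[0, 36, 18, 24, 12, 0]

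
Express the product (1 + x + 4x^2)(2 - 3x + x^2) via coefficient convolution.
Ascending coefficients: a = [1, 1, 4], b = [2, -3, 1]. c[0] = 1×2 = 2; c[1] = 1×-3 + 1×2 = -1; c[2] = 1×1 + 1×-3 + 4×2 = 6; c[3] = 1×1 + 4×-3 = -11; c[4] = 4×1 = 4. Result coefficients: [2, -1, 6, -11, 4] → 2 - x + 6x^2 - 11x^3 + 4x^4

2 - x + 6x^2 - 11x^3 + 4x^4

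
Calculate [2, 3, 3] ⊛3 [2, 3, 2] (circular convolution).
Use y[k] = Σ_j u[j]·v[(k-j) mod 3]. y[0] = 2×2 + 3×2 + 3×3 = 19; y[1] = 2×3 + 3×2 + 3×2 = 18; y[2] = 2×2 + 3×3 + 3×2 = 19. Result: [19, 18, 19]

[19, 18, 19]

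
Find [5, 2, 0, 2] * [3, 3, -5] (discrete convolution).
y[0] = 5×3 = 15; y[1] = 5×3 + 2×3 = 21; y[2] = 5×-5 + 2×3 + 0×3 = -19; y[3] = 2×-5 + 0×3 + 2×3 = -4; y[4] = 0×-5 + 2×3 = 6; y[5] = 2×-5 = -10

[15, 21, -19, -4, 6, -10]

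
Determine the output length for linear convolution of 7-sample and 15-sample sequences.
Linear/full convolution length: m + n - 1 = 7 + 15 - 1 = 21

21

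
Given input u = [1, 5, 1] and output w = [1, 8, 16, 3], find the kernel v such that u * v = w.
Output length 4 = len(u) + len(v) - 1 ⇒ len(v) = 2. Solve v forward using v[k] = (w[k] - Σ_{i≥1} u[i]·v[k-i]) / u[0]: v[0] = w[0] / u[0] = 1 / 1 = 1; v[1] = (w[1] - 5×1) / u[0] = (8 - 5×1) / 1 = 3. So v = [1, 3]. Forward-check [1, 5, 1] * [1, 3]: w[0] = 1×1 = 1; w[1] = 1×3 + 5×1 = 8; w[2] = 5×3 + 1×1 = 16; w[3] = 1×3 = 3 → [1, 8, 16, 3] ✓

[1, 3]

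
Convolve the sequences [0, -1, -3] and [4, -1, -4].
y[0] = 0×4 = 0; y[1] = 0×-1 + -1×4 = -4; y[2] = 0×-4 + -1×-1 + -3×4 = -11; y[3] = -1×-4 + -3×-1 = 7; y[4] = -3×-4 = 12

[0, -4, -11, 7, 12]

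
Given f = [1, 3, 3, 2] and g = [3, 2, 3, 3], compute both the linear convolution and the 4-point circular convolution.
Linear: y_lin[0] = 1×3 = 3; y_lin[1] = 1×2 + 3×3 = 11; y_lin[2] = 1×3 + 3×2 + 3×3 = 18; y_lin[3] = 1×3 + 3×3 + 3×2 + 2×3 = 24; y_lin[4] = 3×3 + 3×3 + 2×2 = 22; y_lin[5] = 3×3 + 2×3 = 15; y_lin[6] = 2×3 = 6 → [3, 11, 18, 24, 22, 15, 6]. Circular (length 4): y[0] = 1×3 + 3×3 + 3×3 + 2×2 = 25; y[1] = 1×2 + 3×3 + 3×3 + 2×3 = 26; y[2] = 1×3 + 3×2 + 3×3 + 2×3 = 24; y[3] = 1×3 + 3×3 + 3×2 + 2×3 = 24 → [25, 26, 24, 24]

Linear: [3, 11, 18, 24, 22, 15, 6], Circular: [25, 26, 24, 24]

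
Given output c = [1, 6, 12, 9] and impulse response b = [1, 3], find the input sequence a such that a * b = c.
Deconvolve c=[1, 6, 12, 9] by b=[1, 3]. Since b[0]=1, solve forward: a[0] = c[0] / 1 = 1; a[1] = (c[1] - 1×3) / 1 = 3; a[2] = (c[2] - 3×3) / 1 = 3. So a = [1, 3, 3]. Check by forward convolution: c[0] = 1×1 = 1; c[1] = 1×3 + 3×1 = 6; c[2] = 3×3 + 3×1 = 12; c[3] = 3×3 = 9

[1, 3, 3]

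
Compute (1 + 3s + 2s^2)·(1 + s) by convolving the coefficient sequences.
Ascending coefficients: a = [1, 3, 2], b = [1, 1]. c[0] = 1×1 = 1; c[1] = 1×1 + 3×1 = 4; c[2] = 3×1 + 2×1 = 5; c[3] = 2×1 = 2. Result coefficients: [1, 4, 5, 2] → 1 + 4s + 5s^2 + 2s^3

1 + 4s + 5s^2 + 2s^3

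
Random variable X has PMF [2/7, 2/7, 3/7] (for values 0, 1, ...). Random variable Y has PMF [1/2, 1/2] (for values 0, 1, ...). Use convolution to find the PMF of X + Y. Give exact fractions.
P(X+Y=k) = Σ_i P(X=i)·P(Y=k-i) — a convolution of [2/7, 2/7, 3/7] and [1/2, 1/2]. P(X+Y=0) = (2/7)×(1/2) = 1/7; P(X+Y=1) = (2/7)×(1/2) + (2/7)×(1/2) = 1/7 + 1/7 = 2/7; P(X+Y=2) = (2/7)×(1/2) + (3/7)×(1/2) = 1/7 + 3/14 = 5/14; P(X+Y=3) = (3/7)×(1/2) = 3/14. PMF: [1/7, 2/7, 5/14, 3/14] (sums to 1 ✓)

[1/7, 2/7, 5/14, 3/14]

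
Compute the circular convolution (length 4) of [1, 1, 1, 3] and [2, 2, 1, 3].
Use y[k] = Σ_j u[j]·v[(k-j) mod 4]. y[0] = 1×2 + 1×3 + 1×1 + 3×2 = 12; y[1] = 1×2 + 1×2 + 1×3 + 3×1 = 10; y[2] = 1×1 + 1×2 + 1×2 + 3×3 = 14; y[3] = 1×3 + 1×1 + 1×2 + 3×2 = 12. Result: [12, 10, 14, 12]

[12, 10, 14, 12]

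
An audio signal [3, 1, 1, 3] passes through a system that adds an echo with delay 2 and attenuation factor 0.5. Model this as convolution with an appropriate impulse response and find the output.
Direct-path + delayed-attenuated-path model → impulse response h = [1, 0, 0.5] (1 at lag 0, 0.5 at lag 2). Output y[n] = x[n] + 0.5·x[n - 2] (with x[n] = 0 outside 0..3): y[0] = 3 + 0.5×0 = 3; y[1] = 1 + 0.5×0 = 1; y[2] = 1 + 0.5×3 = 2.5; y[3] = 3 + 0.5×1 = 3.5; y[4] = 0 + 0.5×1 = 0.5; y[5] = 0 + 0.5×3 = 1.5. So y = [3, 1, 2.5, 3.5, 0.5, 1.5]

[3, 1, 2.5, 3.5, 0.5, 1.5]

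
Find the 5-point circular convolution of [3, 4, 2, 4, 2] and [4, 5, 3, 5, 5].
Use y[k] = Σ_j f[j]·g[(k-j) mod 5]. y[0] = 3×4 + 4×5 + 2×5 + 4×3 + 2×5 = 64; y[1] = 3×5 + 4×4 + 2×5 + 4×5 + 2×3 = 67; y[2] = 3×3 + 4×5 + 2×4 + 4×5 + 2×5 = 67; y[3] = 3×5 + 4×3 + 2×5 + 4×4 + 2×5 = 63; y[4] = 3×5 + 4×5 + 2×3 + 4×5 + 2×4 = 69. Result: [64, 67, 67, 63, 69]

[64, 67, 67, 63, 69]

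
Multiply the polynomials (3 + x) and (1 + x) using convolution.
Ascending coefficients: a = [3, 1], b = [1, 1]. c[0] = 3×1 = 3; c[1] = 3×1 + 1×1 = 4; c[2] = 1×1 = 1. Result coefficients: [3, 4, 1] → 3 + 4x + x^2

3 + 4x + x^2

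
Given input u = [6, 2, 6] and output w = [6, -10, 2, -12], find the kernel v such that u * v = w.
Output length 4 = len(u) + len(v) - 1 ⇒ len(v) = 2. Solve v forward using v[k] = (w[k] - Σ_{i≥1} u[i]·v[k-i]) / u[0]: v[0] = w[0] / u[0] = 6 / 6 = 1; v[1] = (w[1] - 2×1) / u[0] = (-10 - 2×1) / 6 = -2. So v = [1, -2]. Forward-check [6, 2, 6] * [1, -2]: w[0] = 6×1 = 6; w[1] = 6×-2 + 2×1 = -10; w[2] = 2×-2 + 6×1 = 2; w[3] = 6×-2 = -12 → [6, -10, 2, -12] ✓

[1, -2]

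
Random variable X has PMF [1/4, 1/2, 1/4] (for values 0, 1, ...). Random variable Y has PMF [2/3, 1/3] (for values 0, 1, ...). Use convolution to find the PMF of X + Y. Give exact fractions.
P(X+Y=k) = Σ_i P(X=i)·P(Y=k-i) — a convolution of [1/4, 1/2, 1/4] and [2/3, 1/3]. P(X+Y=0) = (1/4)×(2/3) = 1/6; P(X+Y=1) = (1/4)×(1/3) + (1/2)×(2/3) = 1/12 + 1/3 = 5/12; P(X+Y=2) = (1/2)×(1/3) + (1/4)×(2/3) = 1/6 + 1/6 = 1/3; P(X+Y=3) = (1/4)×(1/3) = 1/12. PMF: [1/6, 5/12, 1/3, 1/12] (sums to 1 ✓)

[1/6, 5/12, 1/3, 1/12]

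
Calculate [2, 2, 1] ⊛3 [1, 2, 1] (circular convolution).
Use y[k] = Σ_j u[j]·v[(k-j) mod 3]. y[0] = 2×1 + 2×1 + 1×2 = 6; y[1] = 2×2 + 2×1 + 1×1 = 7; y[2] = 2×1 + 2×2 + 1×1 = 7. Result: [6, 7, 7]

[6, 7, 7]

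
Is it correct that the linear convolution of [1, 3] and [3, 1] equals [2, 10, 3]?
Recompute linear convolution of [1, 3] and [3, 1]: y[0] = 1×3 = 3; y[1] = 1×1 + 3×3 = 10; y[2] = 3×1 = 3 → [3, 10, 3]. Compare to given [2, 10, 3]: they differ at index 0: given 2, correct 3, so answer: No

No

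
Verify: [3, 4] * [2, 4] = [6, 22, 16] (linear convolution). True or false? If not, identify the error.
Recompute linear convolution of [3, 4] and [2, 4]: y[0] = 3×2 = 6; y[1] = 3×4 + 4×2 = 20; y[2] = 4×4 = 16 → [6, 20, 16]. Compare to given [6, 22, 16]: they differ at index 1: given 22, correct 20, so answer: No

No. Error at index 1: given 22, correct 20.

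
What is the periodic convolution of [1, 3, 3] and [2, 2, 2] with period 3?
Use y[k] = Σ_j u[j]·v[(k-j) mod 3]. y[0] = 1×2 + 3×2 + 3×2 = 14; y[1] = 1×2 + 3×2 + 3×2 = 14; y[2] = 1×2 + 3×2 + 3×2 = 14. Result: [14, 14, 14]

[14, 14, 14]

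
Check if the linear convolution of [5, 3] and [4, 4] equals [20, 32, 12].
Recompute linear convolution of [5, 3] and [4, 4]: y[0] = 5×4 = 20; y[1] = 5×4 + 3×4 = 32; y[2] = 3×4 = 12 → [20, 32, 12]. Given [20, 32, 12] matches, so answer: Yes

Yes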